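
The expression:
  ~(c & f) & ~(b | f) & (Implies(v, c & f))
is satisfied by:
  {v: False, f: False, b: False}


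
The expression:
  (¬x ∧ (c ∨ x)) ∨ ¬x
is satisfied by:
  {x: False}


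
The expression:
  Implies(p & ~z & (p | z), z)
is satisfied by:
  {z: True, p: False}
  {p: False, z: False}
  {p: True, z: True}


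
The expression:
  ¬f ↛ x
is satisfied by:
  {x: True, f: False}
  {f: False, x: False}
  {f: True, x: True}


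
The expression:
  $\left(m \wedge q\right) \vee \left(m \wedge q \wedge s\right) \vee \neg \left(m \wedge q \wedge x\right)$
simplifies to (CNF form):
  $\text{True}$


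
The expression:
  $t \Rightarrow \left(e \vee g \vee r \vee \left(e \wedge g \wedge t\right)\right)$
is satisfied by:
  {r: True, e: True, g: True, t: False}
  {r: True, e: True, g: False, t: False}
  {r: True, g: True, e: False, t: False}
  {r: True, g: False, e: False, t: False}
  {e: True, g: True, r: False, t: False}
  {e: True, r: False, g: False, t: False}
  {e: False, g: True, r: False, t: False}
  {e: False, r: False, g: False, t: False}
  {r: True, t: True, e: True, g: True}
  {r: True, t: True, e: True, g: False}
  {r: True, t: True, g: True, e: False}
  {r: True, t: True, g: False, e: False}
  {t: True, e: True, g: True, r: False}
  {t: True, e: True, g: False, r: False}
  {t: True, g: True, e: False, r: False}


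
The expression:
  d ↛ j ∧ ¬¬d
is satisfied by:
  {d: True, j: False}


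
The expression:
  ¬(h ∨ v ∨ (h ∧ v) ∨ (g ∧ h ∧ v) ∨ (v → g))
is never true.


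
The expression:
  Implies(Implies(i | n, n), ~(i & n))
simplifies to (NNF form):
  ~i | ~n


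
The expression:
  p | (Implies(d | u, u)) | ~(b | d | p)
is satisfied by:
  {u: True, p: True, d: False}
  {u: True, p: False, d: False}
  {p: True, u: False, d: False}
  {u: False, p: False, d: False}
  {d: True, u: True, p: True}
  {d: True, u: True, p: False}
  {d: True, p: True, u: False}


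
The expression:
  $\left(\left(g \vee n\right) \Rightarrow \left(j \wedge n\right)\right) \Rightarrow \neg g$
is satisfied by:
  {g: False, n: False, j: False}
  {j: True, g: False, n: False}
  {n: True, g: False, j: False}
  {j: True, n: True, g: False}
  {g: True, j: False, n: False}
  {j: True, g: True, n: False}
  {n: True, g: True, j: False}


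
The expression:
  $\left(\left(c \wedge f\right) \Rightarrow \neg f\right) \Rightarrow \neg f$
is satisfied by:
  {c: True, f: False}
  {f: False, c: False}
  {f: True, c: True}


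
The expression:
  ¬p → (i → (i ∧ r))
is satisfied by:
  {r: True, p: True, i: False}
  {r: True, p: False, i: False}
  {p: True, r: False, i: False}
  {r: False, p: False, i: False}
  {r: True, i: True, p: True}
  {r: True, i: True, p: False}
  {i: True, p: True, r: False}


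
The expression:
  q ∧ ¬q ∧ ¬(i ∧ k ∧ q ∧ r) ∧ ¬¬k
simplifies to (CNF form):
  False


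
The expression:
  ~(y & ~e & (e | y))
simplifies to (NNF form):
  e | ~y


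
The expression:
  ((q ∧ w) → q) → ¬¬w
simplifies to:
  w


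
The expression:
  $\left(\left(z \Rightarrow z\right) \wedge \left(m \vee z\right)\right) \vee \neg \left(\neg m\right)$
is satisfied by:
  {z: True, m: True}
  {z: True, m: False}
  {m: True, z: False}


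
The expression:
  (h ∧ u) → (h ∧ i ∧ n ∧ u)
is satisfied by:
  {n: True, i: True, h: False, u: False}
  {n: True, i: False, h: False, u: False}
  {i: True, n: False, h: False, u: False}
  {n: False, i: False, h: False, u: False}
  {n: True, u: True, i: True, h: False}
  {n: True, u: True, i: False, h: False}
  {u: True, i: True, n: False, h: False}
  {u: True, n: False, i: False, h: False}
  {n: True, h: True, i: True, u: False}
  {n: True, h: True, i: False, u: False}
  {h: True, i: True, n: False, u: False}
  {h: True, n: False, i: False, u: False}
  {n: True, u: True, h: True, i: True}


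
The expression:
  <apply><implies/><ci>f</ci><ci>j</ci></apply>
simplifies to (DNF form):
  <apply><or/><ci>j</ci><apply><not/><ci>f</ci></apply></apply>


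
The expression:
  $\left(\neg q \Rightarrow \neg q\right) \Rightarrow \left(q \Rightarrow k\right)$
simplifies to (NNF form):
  $k \vee \neg q$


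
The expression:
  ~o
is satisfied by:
  {o: False}


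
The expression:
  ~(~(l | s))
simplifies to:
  l | s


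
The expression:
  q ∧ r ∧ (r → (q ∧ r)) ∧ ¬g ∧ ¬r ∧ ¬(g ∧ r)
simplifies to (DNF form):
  False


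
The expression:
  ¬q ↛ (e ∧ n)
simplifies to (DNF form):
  (¬e ∧ ¬q) ∨ (¬n ∧ ¬q)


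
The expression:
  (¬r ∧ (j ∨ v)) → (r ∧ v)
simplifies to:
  r ∨ (¬j ∧ ¬v)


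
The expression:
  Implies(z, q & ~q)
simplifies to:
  ~z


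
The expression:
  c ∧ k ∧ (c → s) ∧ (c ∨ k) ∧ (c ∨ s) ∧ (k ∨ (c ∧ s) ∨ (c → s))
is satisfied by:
  {c: True, s: True, k: True}


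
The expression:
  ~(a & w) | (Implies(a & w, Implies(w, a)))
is always true.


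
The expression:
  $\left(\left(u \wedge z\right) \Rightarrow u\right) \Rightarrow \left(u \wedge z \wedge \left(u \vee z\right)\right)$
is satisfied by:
  {z: True, u: True}


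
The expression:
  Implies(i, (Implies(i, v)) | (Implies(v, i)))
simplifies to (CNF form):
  True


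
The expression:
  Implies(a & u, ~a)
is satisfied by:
  {u: False, a: False}
  {a: True, u: False}
  {u: True, a: False}


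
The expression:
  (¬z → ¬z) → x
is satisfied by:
  {x: True}


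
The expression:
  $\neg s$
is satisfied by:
  {s: False}


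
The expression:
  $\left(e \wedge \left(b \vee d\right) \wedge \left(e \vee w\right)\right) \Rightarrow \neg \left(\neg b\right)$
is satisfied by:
  {b: True, e: False, d: False}
  {e: False, d: False, b: False}
  {b: True, d: True, e: False}
  {d: True, e: False, b: False}
  {b: True, e: True, d: False}
  {e: True, b: False, d: False}
  {b: True, d: True, e: True}


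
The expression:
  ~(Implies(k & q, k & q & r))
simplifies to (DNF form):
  k & q & ~r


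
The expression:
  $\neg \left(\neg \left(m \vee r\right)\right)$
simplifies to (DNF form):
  $m \vee r$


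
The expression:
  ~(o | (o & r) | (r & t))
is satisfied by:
  {t: False, o: False, r: False}
  {r: True, t: False, o: False}
  {t: True, r: False, o: False}


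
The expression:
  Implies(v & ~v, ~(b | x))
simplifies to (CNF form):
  True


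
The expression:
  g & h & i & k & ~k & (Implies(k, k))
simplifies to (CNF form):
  False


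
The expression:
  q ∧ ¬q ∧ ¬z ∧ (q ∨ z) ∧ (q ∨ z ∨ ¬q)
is never true.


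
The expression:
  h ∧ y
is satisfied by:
  {h: True, y: True}


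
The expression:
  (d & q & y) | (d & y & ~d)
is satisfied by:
  {y: True, d: True, q: True}


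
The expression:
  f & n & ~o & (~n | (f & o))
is never true.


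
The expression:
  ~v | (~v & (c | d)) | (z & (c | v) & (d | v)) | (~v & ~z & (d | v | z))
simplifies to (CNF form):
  z | ~v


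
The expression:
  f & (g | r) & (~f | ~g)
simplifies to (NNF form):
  f & r & ~g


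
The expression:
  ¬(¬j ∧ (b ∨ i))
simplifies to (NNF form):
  j ∨ (¬b ∧ ¬i)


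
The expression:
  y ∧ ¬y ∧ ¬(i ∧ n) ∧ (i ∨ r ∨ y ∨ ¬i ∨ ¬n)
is never true.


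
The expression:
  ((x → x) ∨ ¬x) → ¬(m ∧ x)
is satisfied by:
  {m: False, x: False}
  {x: True, m: False}
  {m: True, x: False}


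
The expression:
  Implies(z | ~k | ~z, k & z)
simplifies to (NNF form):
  k & z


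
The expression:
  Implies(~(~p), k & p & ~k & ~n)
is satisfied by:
  {p: False}


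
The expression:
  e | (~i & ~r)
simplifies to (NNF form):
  e | (~i & ~r)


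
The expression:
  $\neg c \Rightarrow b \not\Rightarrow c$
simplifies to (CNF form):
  $b \vee c$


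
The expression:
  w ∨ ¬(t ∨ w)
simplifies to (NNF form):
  w ∨ ¬t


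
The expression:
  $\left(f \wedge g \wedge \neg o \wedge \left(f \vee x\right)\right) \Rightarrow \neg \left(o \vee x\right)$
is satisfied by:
  {o: True, g: False, x: False, f: False}
  {f: False, g: False, o: False, x: False}
  {f: True, o: True, g: False, x: False}
  {f: True, g: False, o: False, x: False}
  {x: True, o: True, f: False, g: False}
  {x: True, f: False, g: False, o: False}
  {x: True, f: True, o: True, g: False}
  {x: True, f: True, g: False, o: False}
  {o: True, g: True, x: False, f: False}
  {g: True, x: False, o: False, f: False}
  {f: True, g: True, o: True, x: False}
  {f: True, g: True, x: False, o: False}
  {o: True, g: True, x: True, f: False}
  {g: True, x: True, f: False, o: False}
  {f: True, g: True, x: True, o: True}


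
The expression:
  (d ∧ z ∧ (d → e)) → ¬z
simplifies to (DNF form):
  ¬d ∨ ¬e ∨ ¬z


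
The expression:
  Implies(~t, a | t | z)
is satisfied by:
  {a: True, t: True, z: True}
  {a: True, t: True, z: False}
  {a: True, z: True, t: False}
  {a: True, z: False, t: False}
  {t: True, z: True, a: False}
  {t: True, z: False, a: False}
  {z: True, t: False, a: False}


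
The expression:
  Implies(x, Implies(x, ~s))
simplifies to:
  ~s | ~x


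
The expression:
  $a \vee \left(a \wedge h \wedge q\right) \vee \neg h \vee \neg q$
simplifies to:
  $a \vee \neg h \vee \neg q$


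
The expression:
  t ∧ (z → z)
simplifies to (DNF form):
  t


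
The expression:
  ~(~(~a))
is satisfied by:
  {a: False}


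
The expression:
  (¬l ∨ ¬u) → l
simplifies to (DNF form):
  l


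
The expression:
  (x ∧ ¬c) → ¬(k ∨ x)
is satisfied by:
  {c: True, x: False}
  {x: False, c: False}
  {x: True, c: True}


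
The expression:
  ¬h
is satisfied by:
  {h: False}


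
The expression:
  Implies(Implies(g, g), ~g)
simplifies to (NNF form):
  ~g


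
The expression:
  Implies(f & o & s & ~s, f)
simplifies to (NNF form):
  True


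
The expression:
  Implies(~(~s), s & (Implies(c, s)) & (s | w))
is always true.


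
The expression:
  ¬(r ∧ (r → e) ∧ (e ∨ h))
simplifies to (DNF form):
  ¬e ∨ ¬r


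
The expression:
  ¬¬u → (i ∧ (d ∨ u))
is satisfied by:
  {i: True, u: False}
  {u: False, i: False}
  {u: True, i: True}


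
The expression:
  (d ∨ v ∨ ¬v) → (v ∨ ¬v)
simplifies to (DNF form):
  True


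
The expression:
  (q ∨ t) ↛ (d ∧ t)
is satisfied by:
  {q: True, d: False, t: False}
  {t: True, q: True, d: False}
  {t: True, q: False, d: False}
  {d: True, q: True, t: False}


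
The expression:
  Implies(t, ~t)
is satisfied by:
  {t: False}


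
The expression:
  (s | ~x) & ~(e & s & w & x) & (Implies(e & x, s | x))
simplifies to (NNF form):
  ~x | (s & ~e) | (s & ~w)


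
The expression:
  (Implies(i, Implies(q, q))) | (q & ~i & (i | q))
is always true.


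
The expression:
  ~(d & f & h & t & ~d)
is always true.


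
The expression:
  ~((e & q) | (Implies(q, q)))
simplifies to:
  False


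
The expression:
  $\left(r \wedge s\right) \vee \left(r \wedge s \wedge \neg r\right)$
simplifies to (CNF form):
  $r \wedge s$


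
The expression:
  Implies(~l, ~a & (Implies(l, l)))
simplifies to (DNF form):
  l | ~a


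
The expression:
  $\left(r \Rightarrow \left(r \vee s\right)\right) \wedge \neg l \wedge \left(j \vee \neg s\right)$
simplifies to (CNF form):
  $\neg l \wedge \left(j \vee \neg s\right)$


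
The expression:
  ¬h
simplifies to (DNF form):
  ¬h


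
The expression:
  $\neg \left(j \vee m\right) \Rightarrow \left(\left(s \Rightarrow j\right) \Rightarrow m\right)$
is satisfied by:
  {m: True, s: True, j: True}
  {m: True, s: True, j: False}
  {m: True, j: True, s: False}
  {m: True, j: False, s: False}
  {s: True, j: True, m: False}
  {s: True, j: False, m: False}
  {j: True, s: False, m: False}


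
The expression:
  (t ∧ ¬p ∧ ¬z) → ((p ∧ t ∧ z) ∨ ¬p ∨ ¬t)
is always true.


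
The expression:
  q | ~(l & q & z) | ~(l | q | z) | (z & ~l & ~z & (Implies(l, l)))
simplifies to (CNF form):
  True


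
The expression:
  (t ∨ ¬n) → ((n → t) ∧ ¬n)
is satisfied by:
  {t: False, n: False}
  {n: True, t: False}
  {t: True, n: False}


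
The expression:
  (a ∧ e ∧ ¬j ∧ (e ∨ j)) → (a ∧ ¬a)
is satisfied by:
  {j: True, e: False, a: False}
  {j: False, e: False, a: False}
  {a: True, j: True, e: False}
  {a: True, j: False, e: False}
  {e: True, j: True, a: False}
  {e: True, j: False, a: False}
  {e: True, a: True, j: True}


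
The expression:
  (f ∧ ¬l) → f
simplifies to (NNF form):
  True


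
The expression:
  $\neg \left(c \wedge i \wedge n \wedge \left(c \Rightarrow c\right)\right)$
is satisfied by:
  {c: False, n: False, i: False}
  {i: True, c: False, n: False}
  {n: True, c: False, i: False}
  {i: True, n: True, c: False}
  {c: True, i: False, n: False}
  {i: True, c: True, n: False}
  {n: True, c: True, i: False}


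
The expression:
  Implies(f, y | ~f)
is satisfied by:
  {y: True, f: False}
  {f: False, y: False}
  {f: True, y: True}


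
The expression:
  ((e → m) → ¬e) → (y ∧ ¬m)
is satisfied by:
  {e: True, y: True, m: False}
  {y: True, m: False, e: False}
  {e: True, m: True, y: True}
  {e: True, m: True, y: False}


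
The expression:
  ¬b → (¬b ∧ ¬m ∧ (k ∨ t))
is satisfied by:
  {b: True, t: True, k: True, m: False}
  {b: True, t: True, k: False, m: False}
  {b: True, k: True, t: False, m: False}
  {b: True, k: False, t: False, m: False}
  {b: True, m: True, t: True, k: True}
  {b: True, m: True, t: True, k: False}
  {b: True, m: True, t: False, k: True}
  {b: True, m: True, t: False, k: False}
  {t: True, k: True, b: False, m: False}
  {t: True, b: False, k: False, m: False}
  {k: True, b: False, t: False, m: False}


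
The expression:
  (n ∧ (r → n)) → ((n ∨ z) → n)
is always true.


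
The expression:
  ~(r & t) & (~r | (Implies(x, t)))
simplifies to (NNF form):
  ~r | (~t & ~x)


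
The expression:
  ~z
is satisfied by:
  {z: False}


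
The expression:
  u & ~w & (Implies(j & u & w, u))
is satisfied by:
  {u: True, w: False}


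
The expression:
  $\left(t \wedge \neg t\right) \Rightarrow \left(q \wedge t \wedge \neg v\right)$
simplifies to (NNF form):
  $\text{True}$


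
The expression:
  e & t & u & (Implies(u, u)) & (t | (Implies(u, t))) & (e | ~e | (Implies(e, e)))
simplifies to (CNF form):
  e & t & u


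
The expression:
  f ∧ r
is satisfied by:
  {r: True, f: True}


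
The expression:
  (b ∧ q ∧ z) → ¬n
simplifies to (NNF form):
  ¬b ∨ ¬n ∨ ¬q ∨ ¬z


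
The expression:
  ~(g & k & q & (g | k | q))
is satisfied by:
  {g: False, k: False, q: False}
  {q: True, g: False, k: False}
  {k: True, g: False, q: False}
  {q: True, k: True, g: False}
  {g: True, q: False, k: False}
  {q: True, g: True, k: False}
  {k: True, g: True, q: False}


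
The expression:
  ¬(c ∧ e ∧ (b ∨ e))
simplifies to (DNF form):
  ¬c ∨ ¬e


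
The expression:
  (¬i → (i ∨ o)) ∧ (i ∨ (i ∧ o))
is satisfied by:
  {i: True}


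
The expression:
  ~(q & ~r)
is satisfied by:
  {r: True, q: False}
  {q: False, r: False}
  {q: True, r: True}


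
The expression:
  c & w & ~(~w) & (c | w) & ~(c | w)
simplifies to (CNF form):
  False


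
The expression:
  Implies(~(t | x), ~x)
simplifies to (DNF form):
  True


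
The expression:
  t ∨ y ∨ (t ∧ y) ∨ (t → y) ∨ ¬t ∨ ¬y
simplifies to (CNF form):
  True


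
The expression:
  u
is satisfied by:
  {u: True}


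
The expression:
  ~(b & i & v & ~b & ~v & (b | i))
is always true.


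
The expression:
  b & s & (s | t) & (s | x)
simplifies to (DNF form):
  b & s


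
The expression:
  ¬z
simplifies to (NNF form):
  ¬z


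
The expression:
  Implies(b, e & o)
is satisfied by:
  {e: True, o: True, b: False}
  {e: True, o: False, b: False}
  {o: True, e: False, b: False}
  {e: False, o: False, b: False}
  {b: True, e: True, o: True}


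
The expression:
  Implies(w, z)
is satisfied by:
  {z: True, w: False}
  {w: False, z: False}
  {w: True, z: True}


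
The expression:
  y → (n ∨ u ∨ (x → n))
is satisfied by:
  {n: True, u: True, y: False, x: False}
  {n: True, u: False, y: False, x: False}
  {u: True, n: False, y: False, x: False}
  {n: False, u: False, y: False, x: False}
  {n: True, x: True, u: True, y: False}
  {n: True, x: True, u: False, y: False}
  {x: True, u: True, n: False, y: False}
  {x: True, n: False, u: False, y: False}
  {n: True, y: True, u: True, x: False}
  {n: True, y: True, u: False, x: False}
  {y: True, u: True, n: False, x: False}
  {y: True, n: False, u: False, x: False}
  {x: True, y: True, n: True, u: True}
  {x: True, y: True, n: True, u: False}
  {x: True, y: True, u: True, n: False}


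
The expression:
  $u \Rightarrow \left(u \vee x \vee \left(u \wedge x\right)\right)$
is always true.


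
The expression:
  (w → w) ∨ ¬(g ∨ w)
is always true.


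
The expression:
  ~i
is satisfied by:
  {i: False}


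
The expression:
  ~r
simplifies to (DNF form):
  ~r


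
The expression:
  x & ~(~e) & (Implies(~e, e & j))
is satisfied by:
  {e: True, x: True}


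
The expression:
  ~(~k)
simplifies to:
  k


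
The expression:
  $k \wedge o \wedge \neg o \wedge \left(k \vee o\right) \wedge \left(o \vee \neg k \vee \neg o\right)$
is never true.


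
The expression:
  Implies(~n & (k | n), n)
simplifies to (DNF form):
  n | ~k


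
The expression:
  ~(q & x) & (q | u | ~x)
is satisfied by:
  {u: True, q: False, x: False}
  {q: False, x: False, u: False}
  {u: True, q: True, x: False}
  {q: True, u: False, x: False}
  {x: True, u: True, q: False}


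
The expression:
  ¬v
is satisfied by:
  {v: False}


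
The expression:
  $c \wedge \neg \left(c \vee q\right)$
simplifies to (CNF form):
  $\text{False}$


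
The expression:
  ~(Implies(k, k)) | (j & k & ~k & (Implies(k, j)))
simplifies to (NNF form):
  False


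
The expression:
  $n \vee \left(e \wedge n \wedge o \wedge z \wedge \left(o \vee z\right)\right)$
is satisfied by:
  {n: True}


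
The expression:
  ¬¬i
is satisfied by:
  {i: True}


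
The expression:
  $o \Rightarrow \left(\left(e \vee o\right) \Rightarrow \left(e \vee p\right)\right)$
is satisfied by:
  {e: True, p: True, o: False}
  {e: True, o: False, p: False}
  {p: True, o: False, e: False}
  {p: False, o: False, e: False}
  {e: True, p: True, o: True}
  {e: True, o: True, p: False}
  {p: True, o: True, e: False}


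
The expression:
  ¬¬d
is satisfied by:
  {d: True}


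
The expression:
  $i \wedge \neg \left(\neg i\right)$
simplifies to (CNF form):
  $i$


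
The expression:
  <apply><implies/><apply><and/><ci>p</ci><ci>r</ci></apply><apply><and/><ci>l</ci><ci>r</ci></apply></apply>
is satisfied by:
  {l: True, p: False, r: False}
  {p: False, r: False, l: False}
  {r: True, l: True, p: False}
  {r: True, p: False, l: False}
  {l: True, p: True, r: False}
  {p: True, l: False, r: False}
  {r: True, p: True, l: True}


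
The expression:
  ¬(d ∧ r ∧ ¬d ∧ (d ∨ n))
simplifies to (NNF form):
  True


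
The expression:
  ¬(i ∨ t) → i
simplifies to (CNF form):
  i ∨ t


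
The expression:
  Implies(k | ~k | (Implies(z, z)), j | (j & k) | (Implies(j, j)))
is always true.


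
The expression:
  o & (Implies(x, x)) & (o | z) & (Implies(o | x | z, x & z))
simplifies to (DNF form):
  o & x & z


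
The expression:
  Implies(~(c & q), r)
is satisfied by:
  {r: True, c: True, q: True}
  {r: True, c: True, q: False}
  {r: True, q: True, c: False}
  {r: True, q: False, c: False}
  {c: True, q: True, r: False}


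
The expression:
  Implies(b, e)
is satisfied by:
  {e: True, b: False}
  {b: False, e: False}
  {b: True, e: True}


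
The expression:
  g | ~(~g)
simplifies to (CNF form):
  g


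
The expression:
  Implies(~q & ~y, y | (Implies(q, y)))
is always true.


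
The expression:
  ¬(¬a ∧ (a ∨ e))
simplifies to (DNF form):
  a ∨ ¬e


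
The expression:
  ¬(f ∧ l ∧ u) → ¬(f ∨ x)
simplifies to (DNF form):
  (f ∧ ¬f) ∨ (¬f ∧ ¬x) ∨ (f ∧ l ∧ u) ∨ (f ∧ l ∧ ¬f) ∨ (f ∧ u ∧ ¬f) ∨ (l ∧ u ∧ ¬x) ∨ (l ∧ ¬f ∧ ¬x) ∨ (u ∧ ¬f ∧ ¬x)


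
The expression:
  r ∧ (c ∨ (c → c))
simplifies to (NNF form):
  r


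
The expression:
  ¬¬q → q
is always true.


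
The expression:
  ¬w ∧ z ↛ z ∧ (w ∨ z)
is never true.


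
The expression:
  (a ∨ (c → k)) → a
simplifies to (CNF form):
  (a ∨ c) ∧ (a ∨ ¬k)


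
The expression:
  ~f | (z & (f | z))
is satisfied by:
  {z: True, f: False}
  {f: False, z: False}
  {f: True, z: True}


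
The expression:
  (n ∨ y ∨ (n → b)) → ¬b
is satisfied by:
  {b: False}


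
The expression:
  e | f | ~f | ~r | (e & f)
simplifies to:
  True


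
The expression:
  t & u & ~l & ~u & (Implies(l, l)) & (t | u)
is never true.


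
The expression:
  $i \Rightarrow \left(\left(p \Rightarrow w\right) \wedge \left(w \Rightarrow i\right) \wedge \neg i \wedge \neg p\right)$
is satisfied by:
  {i: False}


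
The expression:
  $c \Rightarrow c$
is always true.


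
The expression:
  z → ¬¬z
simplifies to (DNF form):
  True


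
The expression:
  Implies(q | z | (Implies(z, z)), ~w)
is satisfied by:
  {w: False}


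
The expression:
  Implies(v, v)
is always true.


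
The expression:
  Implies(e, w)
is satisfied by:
  {w: True, e: False}
  {e: False, w: False}
  {e: True, w: True}


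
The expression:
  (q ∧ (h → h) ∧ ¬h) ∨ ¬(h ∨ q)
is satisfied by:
  {h: False}


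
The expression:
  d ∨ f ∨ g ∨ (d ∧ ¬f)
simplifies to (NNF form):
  d ∨ f ∨ g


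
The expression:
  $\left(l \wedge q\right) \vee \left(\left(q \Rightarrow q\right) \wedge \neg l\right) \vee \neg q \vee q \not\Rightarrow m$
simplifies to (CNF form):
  $\text{True}$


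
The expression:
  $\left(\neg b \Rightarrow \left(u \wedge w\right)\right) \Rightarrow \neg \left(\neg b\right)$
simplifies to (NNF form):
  $b \vee \neg u \vee \neg w$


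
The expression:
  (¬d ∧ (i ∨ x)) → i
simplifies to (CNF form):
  d ∨ i ∨ ¬x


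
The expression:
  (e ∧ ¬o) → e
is always true.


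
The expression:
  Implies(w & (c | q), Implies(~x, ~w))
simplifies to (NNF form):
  x | ~w | (~c & ~q)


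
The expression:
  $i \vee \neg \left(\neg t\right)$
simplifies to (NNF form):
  $i \vee t$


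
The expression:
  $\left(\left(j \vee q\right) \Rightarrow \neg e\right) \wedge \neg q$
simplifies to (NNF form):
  $\neg q \wedge \left(\neg e \vee \neg j\right)$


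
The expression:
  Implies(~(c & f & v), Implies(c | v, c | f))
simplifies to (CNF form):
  c | f | ~v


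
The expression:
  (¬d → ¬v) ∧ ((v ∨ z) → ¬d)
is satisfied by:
  {v: False, z: False, d: False}
  {d: True, v: False, z: False}
  {z: True, v: False, d: False}


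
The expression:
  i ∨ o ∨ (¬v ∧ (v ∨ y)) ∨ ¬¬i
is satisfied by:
  {i: True, o: True, y: True, v: False}
  {i: True, o: True, y: False, v: False}
  {i: True, o: True, v: True, y: True}
  {i: True, o: True, v: True, y: False}
  {i: True, y: True, v: False, o: False}
  {i: True, y: False, v: False, o: False}
  {i: True, v: True, y: True, o: False}
  {i: True, v: True, y: False, o: False}
  {o: True, y: True, v: False, i: False}
  {o: True, y: False, v: False, i: False}
  {o: True, v: True, y: True, i: False}
  {o: True, v: True, y: False, i: False}
  {y: True, o: False, v: False, i: False}


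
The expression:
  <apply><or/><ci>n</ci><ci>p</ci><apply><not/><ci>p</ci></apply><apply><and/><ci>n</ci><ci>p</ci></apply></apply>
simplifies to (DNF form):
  <true/>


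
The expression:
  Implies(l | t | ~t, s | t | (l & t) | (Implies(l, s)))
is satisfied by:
  {t: True, s: True, l: False}
  {t: True, l: False, s: False}
  {s: True, l: False, t: False}
  {s: False, l: False, t: False}
  {t: True, s: True, l: True}
  {t: True, l: True, s: False}
  {s: True, l: True, t: False}


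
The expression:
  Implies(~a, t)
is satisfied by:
  {a: True, t: True}
  {a: True, t: False}
  {t: True, a: False}


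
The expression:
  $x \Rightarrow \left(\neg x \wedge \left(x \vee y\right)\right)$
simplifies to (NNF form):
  $\neg x$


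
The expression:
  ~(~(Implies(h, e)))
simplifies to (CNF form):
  e | ~h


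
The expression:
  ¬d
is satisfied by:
  {d: False}


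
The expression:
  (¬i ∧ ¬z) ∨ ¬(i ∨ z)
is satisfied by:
  {i: False, z: False}


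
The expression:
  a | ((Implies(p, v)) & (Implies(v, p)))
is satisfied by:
  {a: True, p: False, v: False}
  {v: True, a: True, p: False}
  {a: True, p: True, v: False}
  {v: True, a: True, p: True}
  {v: False, p: False, a: False}
  {v: True, p: True, a: False}


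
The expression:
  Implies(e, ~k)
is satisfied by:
  {k: False, e: False}
  {e: True, k: False}
  {k: True, e: False}


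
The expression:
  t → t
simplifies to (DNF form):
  True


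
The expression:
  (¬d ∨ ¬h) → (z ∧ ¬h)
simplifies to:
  (d ∧ h) ∨ (z ∧ ¬h)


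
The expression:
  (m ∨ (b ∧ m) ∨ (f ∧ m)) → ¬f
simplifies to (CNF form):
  ¬f ∨ ¬m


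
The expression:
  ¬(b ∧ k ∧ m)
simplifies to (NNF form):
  ¬b ∨ ¬k ∨ ¬m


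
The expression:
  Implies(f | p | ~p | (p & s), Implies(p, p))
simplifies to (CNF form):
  True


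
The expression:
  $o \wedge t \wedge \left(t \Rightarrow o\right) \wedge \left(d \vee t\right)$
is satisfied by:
  {t: True, o: True}


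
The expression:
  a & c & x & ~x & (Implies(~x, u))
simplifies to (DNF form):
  False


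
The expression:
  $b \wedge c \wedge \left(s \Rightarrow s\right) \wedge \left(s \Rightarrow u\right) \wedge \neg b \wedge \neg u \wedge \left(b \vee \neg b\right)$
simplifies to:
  $\text{False}$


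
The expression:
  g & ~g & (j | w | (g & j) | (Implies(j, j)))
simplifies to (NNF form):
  False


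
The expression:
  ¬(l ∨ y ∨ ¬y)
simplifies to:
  False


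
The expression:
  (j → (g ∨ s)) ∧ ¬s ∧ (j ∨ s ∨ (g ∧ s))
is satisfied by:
  {j: True, g: True, s: False}


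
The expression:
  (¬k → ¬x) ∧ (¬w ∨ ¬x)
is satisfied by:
  {k: True, x: False, w: False}
  {k: False, x: False, w: False}
  {w: True, k: True, x: False}
  {w: True, k: False, x: False}
  {x: True, k: True, w: False}


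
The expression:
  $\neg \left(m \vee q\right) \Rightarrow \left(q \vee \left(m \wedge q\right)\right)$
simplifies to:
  $m \vee q$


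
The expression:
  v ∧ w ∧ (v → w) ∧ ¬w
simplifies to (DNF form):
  False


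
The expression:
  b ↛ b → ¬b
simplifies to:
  True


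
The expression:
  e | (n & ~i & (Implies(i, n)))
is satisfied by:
  {e: True, n: True, i: False}
  {e: True, n: False, i: False}
  {i: True, e: True, n: True}
  {i: True, e: True, n: False}
  {n: True, i: False, e: False}


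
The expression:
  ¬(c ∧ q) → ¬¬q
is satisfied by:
  {q: True}


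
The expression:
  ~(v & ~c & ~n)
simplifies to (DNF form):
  c | n | ~v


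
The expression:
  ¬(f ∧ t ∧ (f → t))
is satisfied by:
  {t: False, f: False}
  {f: True, t: False}
  {t: True, f: False}


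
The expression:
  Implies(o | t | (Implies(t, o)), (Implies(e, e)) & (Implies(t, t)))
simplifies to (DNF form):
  True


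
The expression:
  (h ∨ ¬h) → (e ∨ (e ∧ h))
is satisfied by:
  {e: True}


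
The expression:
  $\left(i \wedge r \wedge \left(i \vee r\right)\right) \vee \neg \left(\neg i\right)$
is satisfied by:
  {i: True}


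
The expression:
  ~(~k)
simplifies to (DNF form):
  k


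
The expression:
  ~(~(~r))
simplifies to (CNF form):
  ~r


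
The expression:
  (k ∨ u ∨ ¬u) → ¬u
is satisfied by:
  {u: False}


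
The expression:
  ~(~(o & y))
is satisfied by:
  {o: True, y: True}


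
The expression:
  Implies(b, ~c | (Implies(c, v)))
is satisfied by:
  {v: True, c: False, b: False}
  {c: False, b: False, v: False}
  {b: True, v: True, c: False}
  {b: True, c: False, v: False}
  {v: True, c: True, b: False}
  {c: True, v: False, b: False}
  {b: True, c: True, v: True}


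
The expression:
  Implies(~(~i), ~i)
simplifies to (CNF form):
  ~i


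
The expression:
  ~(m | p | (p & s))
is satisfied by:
  {p: False, m: False}


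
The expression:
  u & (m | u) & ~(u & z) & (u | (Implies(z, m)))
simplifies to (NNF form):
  u & ~z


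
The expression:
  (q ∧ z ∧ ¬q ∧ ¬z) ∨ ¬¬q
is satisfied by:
  {q: True}


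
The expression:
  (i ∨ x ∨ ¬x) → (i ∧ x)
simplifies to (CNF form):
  i ∧ x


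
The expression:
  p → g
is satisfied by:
  {g: True, p: False}
  {p: False, g: False}
  {p: True, g: True}


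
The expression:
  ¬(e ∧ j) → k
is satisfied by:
  {k: True, e: True, j: True}
  {k: True, e: True, j: False}
  {k: True, j: True, e: False}
  {k: True, j: False, e: False}
  {e: True, j: True, k: False}


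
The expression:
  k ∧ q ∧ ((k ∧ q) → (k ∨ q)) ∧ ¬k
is never true.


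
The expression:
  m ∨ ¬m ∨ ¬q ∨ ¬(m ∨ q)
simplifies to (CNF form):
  True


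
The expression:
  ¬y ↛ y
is always true.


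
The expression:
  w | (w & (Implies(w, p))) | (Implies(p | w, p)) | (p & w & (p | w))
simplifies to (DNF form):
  True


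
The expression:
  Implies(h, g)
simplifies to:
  g | ~h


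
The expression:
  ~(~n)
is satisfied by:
  {n: True}


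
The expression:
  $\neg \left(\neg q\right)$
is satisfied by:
  {q: True}


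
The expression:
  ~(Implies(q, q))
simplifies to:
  False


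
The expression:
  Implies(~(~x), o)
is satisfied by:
  {o: True, x: False}
  {x: False, o: False}
  {x: True, o: True}


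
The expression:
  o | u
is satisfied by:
  {o: True, u: True}
  {o: True, u: False}
  {u: True, o: False}


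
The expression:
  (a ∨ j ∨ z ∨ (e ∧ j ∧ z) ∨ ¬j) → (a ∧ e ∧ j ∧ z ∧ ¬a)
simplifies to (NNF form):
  False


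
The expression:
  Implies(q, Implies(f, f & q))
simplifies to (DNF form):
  True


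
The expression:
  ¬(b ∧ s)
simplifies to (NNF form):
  ¬b ∨ ¬s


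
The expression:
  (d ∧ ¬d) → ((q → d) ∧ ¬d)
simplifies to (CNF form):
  True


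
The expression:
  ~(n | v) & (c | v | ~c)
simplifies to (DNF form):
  ~n & ~v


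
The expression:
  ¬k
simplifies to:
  ¬k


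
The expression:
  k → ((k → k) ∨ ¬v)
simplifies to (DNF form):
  True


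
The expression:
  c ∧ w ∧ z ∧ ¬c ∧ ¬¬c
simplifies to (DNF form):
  False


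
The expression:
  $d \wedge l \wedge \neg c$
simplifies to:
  $d \wedge l \wedge \neg c$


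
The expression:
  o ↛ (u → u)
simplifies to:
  False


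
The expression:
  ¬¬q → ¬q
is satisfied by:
  {q: False}


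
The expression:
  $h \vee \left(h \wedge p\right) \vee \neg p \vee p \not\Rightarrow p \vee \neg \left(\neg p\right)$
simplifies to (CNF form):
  $\text{True}$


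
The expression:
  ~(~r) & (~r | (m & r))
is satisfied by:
  {r: True, m: True}


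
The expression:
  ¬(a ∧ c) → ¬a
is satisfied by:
  {c: True, a: False}
  {a: False, c: False}
  {a: True, c: True}


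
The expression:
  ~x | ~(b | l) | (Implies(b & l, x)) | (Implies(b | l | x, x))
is always true.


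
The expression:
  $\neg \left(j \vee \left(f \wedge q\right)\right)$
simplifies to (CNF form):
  $\neg j \wedge \left(\neg f \vee \neg q\right)$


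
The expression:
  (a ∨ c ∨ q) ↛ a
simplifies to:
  ¬a ∧ (c ∨ q)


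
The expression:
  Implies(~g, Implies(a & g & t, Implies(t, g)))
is always true.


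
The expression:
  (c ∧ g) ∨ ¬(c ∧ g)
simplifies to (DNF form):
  True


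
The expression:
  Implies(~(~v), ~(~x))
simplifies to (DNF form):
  x | ~v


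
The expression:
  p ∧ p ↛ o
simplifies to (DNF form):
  p ∧ ¬o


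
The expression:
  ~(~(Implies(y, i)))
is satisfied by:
  {i: True, y: False}
  {y: False, i: False}
  {y: True, i: True}


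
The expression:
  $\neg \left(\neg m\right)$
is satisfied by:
  {m: True}


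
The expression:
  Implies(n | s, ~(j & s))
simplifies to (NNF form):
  ~j | ~s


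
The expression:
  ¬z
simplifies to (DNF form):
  ¬z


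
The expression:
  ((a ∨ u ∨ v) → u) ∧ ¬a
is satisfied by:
  {u: True, v: False, a: False}
  {v: False, a: False, u: False}
  {u: True, v: True, a: False}


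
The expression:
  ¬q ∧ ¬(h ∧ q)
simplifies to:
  ¬q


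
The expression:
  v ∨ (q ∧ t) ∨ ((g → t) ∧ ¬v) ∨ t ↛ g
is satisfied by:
  {t: True, v: True, g: False}
  {t: True, g: False, v: False}
  {v: True, g: False, t: False}
  {v: False, g: False, t: False}
  {t: True, v: True, g: True}
  {t: True, g: True, v: False}
  {v: True, g: True, t: False}


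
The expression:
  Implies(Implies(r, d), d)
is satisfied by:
  {r: True, d: True}
  {r: True, d: False}
  {d: True, r: False}


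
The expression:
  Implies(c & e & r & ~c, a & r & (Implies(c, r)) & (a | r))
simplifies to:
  True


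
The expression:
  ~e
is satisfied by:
  {e: False}


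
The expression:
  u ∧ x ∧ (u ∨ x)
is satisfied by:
  {u: True, x: True}


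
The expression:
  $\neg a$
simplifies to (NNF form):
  $\neg a$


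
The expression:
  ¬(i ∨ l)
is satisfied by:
  {i: False, l: False}


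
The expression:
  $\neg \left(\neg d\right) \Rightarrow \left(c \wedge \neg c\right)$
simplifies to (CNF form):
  $\neg d$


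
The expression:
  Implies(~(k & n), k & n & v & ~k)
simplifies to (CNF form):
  k & n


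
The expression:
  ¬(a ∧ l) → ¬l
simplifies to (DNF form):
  a ∨ ¬l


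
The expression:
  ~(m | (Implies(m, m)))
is never true.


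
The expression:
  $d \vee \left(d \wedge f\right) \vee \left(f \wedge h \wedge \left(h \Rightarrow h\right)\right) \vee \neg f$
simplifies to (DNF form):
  $d \vee h \vee \neg f$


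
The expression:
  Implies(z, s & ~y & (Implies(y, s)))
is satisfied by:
  {s: True, z: False, y: False}
  {s: False, z: False, y: False}
  {y: True, s: True, z: False}
  {y: True, s: False, z: False}
  {z: True, s: True, y: False}


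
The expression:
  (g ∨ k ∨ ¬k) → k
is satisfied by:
  {k: True}


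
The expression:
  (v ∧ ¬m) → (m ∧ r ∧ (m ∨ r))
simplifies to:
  m ∨ ¬v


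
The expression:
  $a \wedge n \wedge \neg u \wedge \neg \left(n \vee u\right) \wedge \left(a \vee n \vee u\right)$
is never true.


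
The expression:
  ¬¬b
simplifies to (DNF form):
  b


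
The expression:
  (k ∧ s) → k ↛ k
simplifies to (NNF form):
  ¬k ∨ ¬s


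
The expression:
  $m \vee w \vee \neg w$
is always true.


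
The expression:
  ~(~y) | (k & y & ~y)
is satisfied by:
  {y: True}


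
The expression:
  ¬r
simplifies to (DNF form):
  ¬r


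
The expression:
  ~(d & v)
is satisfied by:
  {v: False, d: False}
  {d: True, v: False}
  {v: True, d: False}


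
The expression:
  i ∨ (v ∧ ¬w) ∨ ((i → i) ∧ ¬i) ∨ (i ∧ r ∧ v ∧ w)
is always true.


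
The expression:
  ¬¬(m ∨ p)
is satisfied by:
  {m: True, p: True}
  {m: True, p: False}
  {p: True, m: False}


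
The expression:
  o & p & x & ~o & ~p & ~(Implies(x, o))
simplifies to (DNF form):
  False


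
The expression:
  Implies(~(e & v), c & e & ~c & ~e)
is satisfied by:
  {e: True, v: True}


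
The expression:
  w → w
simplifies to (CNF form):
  True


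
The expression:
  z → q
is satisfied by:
  {q: True, z: False}
  {z: False, q: False}
  {z: True, q: True}


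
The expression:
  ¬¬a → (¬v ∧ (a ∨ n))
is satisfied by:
  {v: False, a: False}
  {a: True, v: False}
  {v: True, a: False}


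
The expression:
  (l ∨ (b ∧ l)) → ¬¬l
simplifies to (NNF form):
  True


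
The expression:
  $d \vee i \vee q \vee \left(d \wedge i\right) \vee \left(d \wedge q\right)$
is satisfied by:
  {i: True, d: True, q: True}
  {i: True, d: True, q: False}
  {i: True, q: True, d: False}
  {i: True, q: False, d: False}
  {d: True, q: True, i: False}
  {d: True, q: False, i: False}
  {q: True, d: False, i: False}


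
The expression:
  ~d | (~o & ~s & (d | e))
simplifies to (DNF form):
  ~d | (~o & ~s)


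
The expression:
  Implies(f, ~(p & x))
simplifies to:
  ~f | ~p | ~x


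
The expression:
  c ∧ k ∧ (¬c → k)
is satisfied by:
  {c: True, k: True}


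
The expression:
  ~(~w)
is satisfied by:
  {w: True}


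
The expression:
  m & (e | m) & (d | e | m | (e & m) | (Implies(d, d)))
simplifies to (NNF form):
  m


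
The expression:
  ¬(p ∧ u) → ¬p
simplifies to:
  u ∨ ¬p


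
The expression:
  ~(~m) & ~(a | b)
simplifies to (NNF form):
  m & ~a & ~b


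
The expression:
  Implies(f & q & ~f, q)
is always true.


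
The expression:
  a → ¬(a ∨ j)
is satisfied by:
  {a: False}


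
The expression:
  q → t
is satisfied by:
  {t: True, q: False}
  {q: False, t: False}
  {q: True, t: True}


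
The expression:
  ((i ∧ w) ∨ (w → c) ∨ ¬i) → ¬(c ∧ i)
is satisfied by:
  {c: False, i: False}
  {i: True, c: False}
  {c: True, i: False}


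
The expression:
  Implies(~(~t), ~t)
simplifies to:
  ~t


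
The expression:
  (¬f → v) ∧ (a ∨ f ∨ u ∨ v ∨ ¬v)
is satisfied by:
  {v: True, f: True}
  {v: True, f: False}
  {f: True, v: False}


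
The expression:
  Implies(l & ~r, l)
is always true.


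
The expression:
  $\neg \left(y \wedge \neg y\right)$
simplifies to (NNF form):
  $\text{True}$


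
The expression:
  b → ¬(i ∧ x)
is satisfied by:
  {x: False, i: False, b: False}
  {b: True, x: False, i: False}
  {i: True, x: False, b: False}
  {b: True, i: True, x: False}
  {x: True, b: False, i: False}
  {b: True, x: True, i: False}
  {i: True, x: True, b: False}


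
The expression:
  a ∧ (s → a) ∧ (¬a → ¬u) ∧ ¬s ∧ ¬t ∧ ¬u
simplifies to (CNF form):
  a ∧ ¬s ∧ ¬t ∧ ¬u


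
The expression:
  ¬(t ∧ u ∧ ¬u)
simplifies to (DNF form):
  True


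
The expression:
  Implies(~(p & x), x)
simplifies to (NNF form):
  x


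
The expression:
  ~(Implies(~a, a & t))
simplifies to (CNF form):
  ~a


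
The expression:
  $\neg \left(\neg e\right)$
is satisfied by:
  {e: True}


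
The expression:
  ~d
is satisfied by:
  {d: False}
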